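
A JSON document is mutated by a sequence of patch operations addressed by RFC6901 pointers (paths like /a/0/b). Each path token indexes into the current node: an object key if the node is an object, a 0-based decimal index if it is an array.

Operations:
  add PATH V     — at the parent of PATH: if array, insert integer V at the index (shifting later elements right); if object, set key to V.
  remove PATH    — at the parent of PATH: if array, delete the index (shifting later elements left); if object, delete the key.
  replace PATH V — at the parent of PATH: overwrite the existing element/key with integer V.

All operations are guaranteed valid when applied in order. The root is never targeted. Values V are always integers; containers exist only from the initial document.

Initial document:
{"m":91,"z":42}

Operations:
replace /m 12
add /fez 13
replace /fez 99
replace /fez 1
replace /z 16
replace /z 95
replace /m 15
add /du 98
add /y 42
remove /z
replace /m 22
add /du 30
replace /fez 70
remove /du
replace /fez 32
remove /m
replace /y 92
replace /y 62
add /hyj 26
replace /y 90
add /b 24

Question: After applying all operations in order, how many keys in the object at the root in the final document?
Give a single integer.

After op 1 (replace /m 12): {"m":12,"z":42}
After op 2 (add /fez 13): {"fez":13,"m":12,"z":42}
After op 3 (replace /fez 99): {"fez":99,"m":12,"z":42}
After op 4 (replace /fez 1): {"fez":1,"m":12,"z":42}
After op 5 (replace /z 16): {"fez":1,"m":12,"z":16}
After op 6 (replace /z 95): {"fez":1,"m":12,"z":95}
After op 7 (replace /m 15): {"fez":1,"m":15,"z":95}
After op 8 (add /du 98): {"du":98,"fez":1,"m":15,"z":95}
After op 9 (add /y 42): {"du":98,"fez":1,"m":15,"y":42,"z":95}
After op 10 (remove /z): {"du":98,"fez":1,"m":15,"y":42}
After op 11 (replace /m 22): {"du":98,"fez":1,"m":22,"y":42}
After op 12 (add /du 30): {"du":30,"fez":1,"m":22,"y":42}
After op 13 (replace /fez 70): {"du":30,"fez":70,"m":22,"y":42}
After op 14 (remove /du): {"fez":70,"m":22,"y":42}
After op 15 (replace /fez 32): {"fez":32,"m":22,"y":42}
After op 16 (remove /m): {"fez":32,"y":42}
After op 17 (replace /y 92): {"fez":32,"y":92}
After op 18 (replace /y 62): {"fez":32,"y":62}
After op 19 (add /hyj 26): {"fez":32,"hyj":26,"y":62}
After op 20 (replace /y 90): {"fez":32,"hyj":26,"y":90}
After op 21 (add /b 24): {"b":24,"fez":32,"hyj":26,"y":90}
Size at the root: 4

Answer: 4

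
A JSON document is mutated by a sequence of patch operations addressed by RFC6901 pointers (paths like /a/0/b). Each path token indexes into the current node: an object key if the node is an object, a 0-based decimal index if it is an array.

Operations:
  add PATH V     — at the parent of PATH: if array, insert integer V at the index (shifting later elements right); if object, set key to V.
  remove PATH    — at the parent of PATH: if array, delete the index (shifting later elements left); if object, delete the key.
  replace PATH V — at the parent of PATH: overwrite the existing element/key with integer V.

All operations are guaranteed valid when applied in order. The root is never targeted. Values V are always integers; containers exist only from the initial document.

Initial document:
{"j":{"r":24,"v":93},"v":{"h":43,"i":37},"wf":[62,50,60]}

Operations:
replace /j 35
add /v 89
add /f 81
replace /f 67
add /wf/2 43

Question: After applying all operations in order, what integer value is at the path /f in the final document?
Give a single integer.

Answer: 67

Derivation:
After op 1 (replace /j 35): {"j":35,"v":{"h":43,"i":37},"wf":[62,50,60]}
After op 2 (add /v 89): {"j":35,"v":89,"wf":[62,50,60]}
After op 3 (add /f 81): {"f":81,"j":35,"v":89,"wf":[62,50,60]}
After op 4 (replace /f 67): {"f":67,"j":35,"v":89,"wf":[62,50,60]}
After op 5 (add /wf/2 43): {"f":67,"j":35,"v":89,"wf":[62,50,43,60]}
Value at /f: 67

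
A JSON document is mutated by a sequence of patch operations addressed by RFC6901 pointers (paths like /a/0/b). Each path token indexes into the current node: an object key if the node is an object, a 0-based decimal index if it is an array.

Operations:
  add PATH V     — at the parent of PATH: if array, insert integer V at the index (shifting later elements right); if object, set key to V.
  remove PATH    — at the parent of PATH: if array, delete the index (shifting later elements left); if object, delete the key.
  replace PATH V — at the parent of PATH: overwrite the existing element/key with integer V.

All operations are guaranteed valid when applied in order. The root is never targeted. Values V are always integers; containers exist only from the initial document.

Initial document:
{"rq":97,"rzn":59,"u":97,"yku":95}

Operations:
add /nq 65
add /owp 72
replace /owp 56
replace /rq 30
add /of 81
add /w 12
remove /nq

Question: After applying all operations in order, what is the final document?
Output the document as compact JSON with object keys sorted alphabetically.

Answer: {"of":81,"owp":56,"rq":30,"rzn":59,"u":97,"w":12,"yku":95}

Derivation:
After op 1 (add /nq 65): {"nq":65,"rq":97,"rzn":59,"u":97,"yku":95}
After op 2 (add /owp 72): {"nq":65,"owp":72,"rq":97,"rzn":59,"u":97,"yku":95}
After op 3 (replace /owp 56): {"nq":65,"owp":56,"rq":97,"rzn":59,"u":97,"yku":95}
After op 4 (replace /rq 30): {"nq":65,"owp":56,"rq":30,"rzn":59,"u":97,"yku":95}
After op 5 (add /of 81): {"nq":65,"of":81,"owp":56,"rq":30,"rzn":59,"u":97,"yku":95}
After op 6 (add /w 12): {"nq":65,"of":81,"owp":56,"rq":30,"rzn":59,"u":97,"w":12,"yku":95}
After op 7 (remove /nq): {"of":81,"owp":56,"rq":30,"rzn":59,"u":97,"w":12,"yku":95}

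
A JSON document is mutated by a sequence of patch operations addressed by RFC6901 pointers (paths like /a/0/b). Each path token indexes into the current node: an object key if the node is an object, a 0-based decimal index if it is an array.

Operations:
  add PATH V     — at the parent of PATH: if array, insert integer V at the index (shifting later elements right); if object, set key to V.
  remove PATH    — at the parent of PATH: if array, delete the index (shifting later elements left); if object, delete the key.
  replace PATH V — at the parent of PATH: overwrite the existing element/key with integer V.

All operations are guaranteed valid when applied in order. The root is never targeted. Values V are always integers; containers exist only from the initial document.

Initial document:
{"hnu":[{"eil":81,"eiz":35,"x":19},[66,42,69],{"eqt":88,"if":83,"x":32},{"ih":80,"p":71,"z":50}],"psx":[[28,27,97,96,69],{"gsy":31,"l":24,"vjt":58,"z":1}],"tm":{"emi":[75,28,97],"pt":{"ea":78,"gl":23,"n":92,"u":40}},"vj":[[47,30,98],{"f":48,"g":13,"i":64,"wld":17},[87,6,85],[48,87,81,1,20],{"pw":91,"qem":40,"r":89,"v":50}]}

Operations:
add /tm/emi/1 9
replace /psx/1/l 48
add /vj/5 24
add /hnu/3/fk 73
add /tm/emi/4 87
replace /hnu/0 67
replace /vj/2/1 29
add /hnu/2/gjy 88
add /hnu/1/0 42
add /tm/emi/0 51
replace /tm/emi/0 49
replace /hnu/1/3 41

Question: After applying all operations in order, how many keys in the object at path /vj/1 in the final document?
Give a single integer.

After op 1 (add /tm/emi/1 9): {"hnu":[{"eil":81,"eiz":35,"x":19},[66,42,69],{"eqt":88,"if":83,"x":32},{"ih":80,"p":71,"z":50}],"psx":[[28,27,97,96,69],{"gsy":31,"l":24,"vjt":58,"z":1}],"tm":{"emi":[75,9,28,97],"pt":{"ea":78,"gl":23,"n":92,"u":40}},"vj":[[47,30,98],{"f":48,"g":13,"i":64,"wld":17},[87,6,85],[48,87,81,1,20],{"pw":91,"qem":40,"r":89,"v":50}]}
After op 2 (replace /psx/1/l 48): {"hnu":[{"eil":81,"eiz":35,"x":19},[66,42,69],{"eqt":88,"if":83,"x":32},{"ih":80,"p":71,"z":50}],"psx":[[28,27,97,96,69],{"gsy":31,"l":48,"vjt":58,"z":1}],"tm":{"emi":[75,9,28,97],"pt":{"ea":78,"gl":23,"n":92,"u":40}},"vj":[[47,30,98],{"f":48,"g":13,"i":64,"wld":17},[87,6,85],[48,87,81,1,20],{"pw":91,"qem":40,"r":89,"v":50}]}
After op 3 (add /vj/5 24): {"hnu":[{"eil":81,"eiz":35,"x":19},[66,42,69],{"eqt":88,"if":83,"x":32},{"ih":80,"p":71,"z":50}],"psx":[[28,27,97,96,69],{"gsy":31,"l":48,"vjt":58,"z":1}],"tm":{"emi":[75,9,28,97],"pt":{"ea":78,"gl":23,"n":92,"u":40}},"vj":[[47,30,98],{"f":48,"g":13,"i":64,"wld":17},[87,6,85],[48,87,81,1,20],{"pw":91,"qem":40,"r":89,"v":50},24]}
After op 4 (add /hnu/3/fk 73): {"hnu":[{"eil":81,"eiz":35,"x":19},[66,42,69],{"eqt":88,"if":83,"x":32},{"fk":73,"ih":80,"p":71,"z":50}],"psx":[[28,27,97,96,69],{"gsy":31,"l":48,"vjt":58,"z":1}],"tm":{"emi":[75,9,28,97],"pt":{"ea":78,"gl":23,"n":92,"u":40}},"vj":[[47,30,98],{"f":48,"g":13,"i":64,"wld":17},[87,6,85],[48,87,81,1,20],{"pw":91,"qem":40,"r":89,"v":50},24]}
After op 5 (add /tm/emi/4 87): {"hnu":[{"eil":81,"eiz":35,"x":19},[66,42,69],{"eqt":88,"if":83,"x":32},{"fk":73,"ih":80,"p":71,"z":50}],"psx":[[28,27,97,96,69],{"gsy":31,"l":48,"vjt":58,"z":1}],"tm":{"emi":[75,9,28,97,87],"pt":{"ea":78,"gl":23,"n":92,"u":40}},"vj":[[47,30,98],{"f":48,"g":13,"i":64,"wld":17},[87,6,85],[48,87,81,1,20],{"pw":91,"qem":40,"r":89,"v":50},24]}
After op 6 (replace /hnu/0 67): {"hnu":[67,[66,42,69],{"eqt":88,"if":83,"x":32},{"fk":73,"ih":80,"p":71,"z":50}],"psx":[[28,27,97,96,69],{"gsy":31,"l":48,"vjt":58,"z":1}],"tm":{"emi":[75,9,28,97,87],"pt":{"ea":78,"gl":23,"n":92,"u":40}},"vj":[[47,30,98],{"f":48,"g":13,"i":64,"wld":17},[87,6,85],[48,87,81,1,20],{"pw":91,"qem":40,"r":89,"v":50},24]}
After op 7 (replace /vj/2/1 29): {"hnu":[67,[66,42,69],{"eqt":88,"if":83,"x":32},{"fk":73,"ih":80,"p":71,"z":50}],"psx":[[28,27,97,96,69],{"gsy":31,"l":48,"vjt":58,"z":1}],"tm":{"emi":[75,9,28,97,87],"pt":{"ea":78,"gl":23,"n":92,"u":40}},"vj":[[47,30,98],{"f":48,"g":13,"i":64,"wld":17},[87,29,85],[48,87,81,1,20],{"pw":91,"qem":40,"r":89,"v":50},24]}
After op 8 (add /hnu/2/gjy 88): {"hnu":[67,[66,42,69],{"eqt":88,"gjy":88,"if":83,"x":32},{"fk":73,"ih":80,"p":71,"z":50}],"psx":[[28,27,97,96,69],{"gsy":31,"l":48,"vjt":58,"z":1}],"tm":{"emi":[75,9,28,97,87],"pt":{"ea":78,"gl":23,"n":92,"u":40}},"vj":[[47,30,98],{"f":48,"g":13,"i":64,"wld":17},[87,29,85],[48,87,81,1,20],{"pw":91,"qem":40,"r":89,"v":50},24]}
After op 9 (add /hnu/1/0 42): {"hnu":[67,[42,66,42,69],{"eqt":88,"gjy":88,"if":83,"x":32},{"fk":73,"ih":80,"p":71,"z":50}],"psx":[[28,27,97,96,69],{"gsy":31,"l":48,"vjt":58,"z":1}],"tm":{"emi":[75,9,28,97,87],"pt":{"ea":78,"gl":23,"n":92,"u":40}},"vj":[[47,30,98],{"f":48,"g":13,"i":64,"wld":17},[87,29,85],[48,87,81,1,20],{"pw":91,"qem":40,"r":89,"v":50},24]}
After op 10 (add /tm/emi/0 51): {"hnu":[67,[42,66,42,69],{"eqt":88,"gjy":88,"if":83,"x":32},{"fk":73,"ih":80,"p":71,"z":50}],"psx":[[28,27,97,96,69],{"gsy":31,"l":48,"vjt":58,"z":1}],"tm":{"emi":[51,75,9,28,97,87],"pt":{"ea":78,"gl":23,"n":92,"u":40}},"vj":[[47,30,98],{"f":48,"g":13,"i":64,"wld":17},[87,29,85],[48,87,81,1,20],{"pw":91,"qem":40,"r":89,"v":50},24]}
After op 11 (replace /tm/emi/0 49): {"hnu":[67,[42,66,42,69],{"eqt":88,"gjy":88,"if":83,"x":32},{"fk":73,"ih":80,"p":71,"z":50}],"psx":[[28,27,97,96,69],{"gsy":31,"l":48,"vjt":58,"z":1}],"tm":{"emi":[49,75,9,28,97,87],"pt":{"ea":78,"gl":23,"n":92,"u":40}},"vj":[[47,30,98],{"f":48,"g":13,"i":64,"wld":17},[87,29,85],[48,87,81,1,20],{"pw":91,"qem":40,"r":89,"v":50},24]}
After op 12 (replace /hnu/1/3 41): {"hnu":[67,[42,66,42,41],{"eqt":88,"gjy":88,"if":83,"x":32},{"fk":73,"ih":80,"p":71,"z":50}],"psx":[[28,27,97,96,69],{"gsy":31,"l":48,"vjt":58,"z":1}],"tm":{"emi":[49,75,9,28,97,87],"pt":{"ea":78,"gl":23,"n":92,"u":40}},"vj":[[47,30,98],{"f":48,"g":13,"i":64,"wld":17},[87,29,85],[48,87,81,1,20],{"pw":91,"qem":40,"r":89,"v":50},24]}
Size at path /vj/1: 4

Answer: 4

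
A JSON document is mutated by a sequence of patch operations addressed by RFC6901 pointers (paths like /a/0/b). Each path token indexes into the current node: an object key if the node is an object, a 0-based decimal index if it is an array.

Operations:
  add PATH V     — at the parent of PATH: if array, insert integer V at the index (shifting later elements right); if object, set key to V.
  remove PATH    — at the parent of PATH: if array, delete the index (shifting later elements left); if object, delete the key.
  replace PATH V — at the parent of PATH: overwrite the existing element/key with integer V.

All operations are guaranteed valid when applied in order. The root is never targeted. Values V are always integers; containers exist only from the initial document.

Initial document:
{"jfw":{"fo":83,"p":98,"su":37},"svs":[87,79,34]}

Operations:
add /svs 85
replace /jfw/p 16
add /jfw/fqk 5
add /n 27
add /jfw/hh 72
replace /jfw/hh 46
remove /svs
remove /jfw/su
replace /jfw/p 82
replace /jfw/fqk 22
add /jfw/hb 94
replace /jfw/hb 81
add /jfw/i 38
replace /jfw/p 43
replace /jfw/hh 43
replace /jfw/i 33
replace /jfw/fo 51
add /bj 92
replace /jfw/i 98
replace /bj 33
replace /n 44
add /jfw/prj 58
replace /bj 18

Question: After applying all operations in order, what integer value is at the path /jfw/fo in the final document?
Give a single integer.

After op 1 (add /svs 85): {"jfw":{"fo":83,"p":98,"su":37},"svs":85}
After op 2 (replace /jfw/p 16): {"jfw":{"fo":83,"p":16,"su":37},"svs":85}
After op 3 (add /jfw/fqk 5): {"jfw":{"fo":83,"fqk":5,"p":16,"su":37},"svs":85}
After op 4 (add /n 27): {"jfw":{"fo":83,"fqk":5,"p":16,"su":37},"n":27,"svs":85}
After op 5 (add /jfw/hh 72): {"jfw":{"fo":83,"fqk":5,"hh":72,"p":16,"su":37},"n":27,"svs":85}
After op 6 (replace /jfw/hh 46): {"jfw":{"fo":83,"fqk":5,"hh":46,"p":16,"su":37},"n":27,"svs":85}
After op 7 (remove /svs): {"jfw":{"fo":83,"fqk":5,"hh":46,"p":16,"su":37},"n":27}
After op 8 (remove /jfw/su): {"jfw":{"fo":83,"fqk":5,"hh":46,"p":16},"n":27}
After op 9 (replace /jfw/p 82): {"jfw":{"fo":83,"fqk":5,"hh":46,"p":82},"n":27}
After op 10 (replace /jfw/fqk 22): {"jfw":{"fo":83,"fqk":22,"hh":46,"p":82},"n":27}
After op 11 (add /jfw/hb 94): {"jfw":{"fo":83,"fqk":22,"hb":94,"hh":46,"p":82},"n":27}
After op 12 (replace /jfw/hb 81): {"jfw":{"fo":83,"fqk":22,"hb":81,"hh":46,"p":82},"n":27}
After op 13 (add /jfw/i 38): {"jfw":{"fo":83,"fqk":22,"hb":81,"hh":46,"i":38,"p":82},"n":27}
After op 14 (replace /jfw/p 43): {"jfw":{"fo":83,"fqk":22,"hb":81,"hh":46,"i":38,"p":43},"n":27}
After op 15 (replace /jfw/hh 43): {"jfw":{"fo":83,"fqk":22,"hb":81,"hh":43,"i":38,"p":43},"n":27}
After op 16 (replace /jfw/i 33): {"jfw":{"fo":83,"fqk":22,"hb":81,"hh":43,"i":33,"p":43},"n":27}
After op 17 (replace /jfw/fo 51): {"jfw":{"fo":51,"fqk":22,"hb":81,"hh":43,"i":33,"p":43},"n":27}
After op 18 (add /bj 92): {"bj":92,"jfw":{"fo":51,"fqk":22,"hb":81,"hh":43,"i":33,"p":43},"n":27}
After op 19 (replace /jfw/i 98): {"bj":92,"jfw":{"fo":51,"fqk":22,"hb":81,"hh":43,"i":98,"p":43},"n":27}
After op 20 (replace /bj 33): {"bj":33,"jfw":{"fo":51,"fqk":22,"hb":81,"hh":43,"i":98,"p":43},"n":27}
After op 21 (replace /n 44): {"bj":33,"jfw":{"fo":51,"fqk":22,"hb":81,"hh":43,"i":98,"p":43},"n":44}
After op 22 (add /jfw/prj 58): {"bj":33,"jfw":{"fo":51,"fqk":22,"hb":81,"hh":43,"i":98,"p":43,"prj":58},"n":44}
After op 23 (replace /bj 18): {"bj":18,"jfw":{"fo":51,"fqk":22,"hb":81,"hh":43,"i":98,"p":43,"prj":58},"n":44}
Value at /jfw/fo: 51

Answer: 51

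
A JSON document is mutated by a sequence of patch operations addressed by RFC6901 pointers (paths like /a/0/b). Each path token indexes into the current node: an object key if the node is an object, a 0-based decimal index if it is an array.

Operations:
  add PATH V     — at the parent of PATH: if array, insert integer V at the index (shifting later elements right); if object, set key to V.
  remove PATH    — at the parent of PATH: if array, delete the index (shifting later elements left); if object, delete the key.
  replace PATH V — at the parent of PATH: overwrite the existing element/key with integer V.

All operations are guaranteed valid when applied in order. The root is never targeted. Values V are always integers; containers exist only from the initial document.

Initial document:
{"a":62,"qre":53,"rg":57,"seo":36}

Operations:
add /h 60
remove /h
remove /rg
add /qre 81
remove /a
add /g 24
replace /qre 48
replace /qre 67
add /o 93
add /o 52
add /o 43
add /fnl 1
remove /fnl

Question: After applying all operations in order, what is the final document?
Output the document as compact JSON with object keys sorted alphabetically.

After op 1 (add /h 60): {"a":62,"h":60,"qre":53,"rg":57,"seo":36}
After op 2 (remove /h): {"a":62,"qre":53,"rg":57,"seo":36}
After op 3 (remove /rg): {"a":62,"qre":53,"seo":36}
After op 4 (add /qre 81): {"a":62,"qre":81,"seo":36}
After op 5 (remove /a): {"qre":81,"seo":36}
After op 6 (add /g 24): {"g":24,"qre":81,"seo":36}
After op 7 (replace /qre 48): {"g":24,"qre":48,"seo":36}
After op 8 (replace /qre 67): {"g":24,"qre":67,"seo":36}
After op 9 (add /o 93): {"g":24,"o":93,"qre":67,"seo":36}
After op 10 (add /o 52): {"g":24,"o":52,"qre":67,"seo":36}
After op 11 (add /o 43): {"g":24,"o":43,"qre":67,"seo":36}
After op 12 (add /fnl 1): {"fnl":1,"g":24,"o":43,"qre":67,"seo":36}
After op 13 (remove /fnl): {"g":24,"o":43,"qre":67,"seo":36}

Answer: {"g":24,"o":43,"qre":67,"seo":36}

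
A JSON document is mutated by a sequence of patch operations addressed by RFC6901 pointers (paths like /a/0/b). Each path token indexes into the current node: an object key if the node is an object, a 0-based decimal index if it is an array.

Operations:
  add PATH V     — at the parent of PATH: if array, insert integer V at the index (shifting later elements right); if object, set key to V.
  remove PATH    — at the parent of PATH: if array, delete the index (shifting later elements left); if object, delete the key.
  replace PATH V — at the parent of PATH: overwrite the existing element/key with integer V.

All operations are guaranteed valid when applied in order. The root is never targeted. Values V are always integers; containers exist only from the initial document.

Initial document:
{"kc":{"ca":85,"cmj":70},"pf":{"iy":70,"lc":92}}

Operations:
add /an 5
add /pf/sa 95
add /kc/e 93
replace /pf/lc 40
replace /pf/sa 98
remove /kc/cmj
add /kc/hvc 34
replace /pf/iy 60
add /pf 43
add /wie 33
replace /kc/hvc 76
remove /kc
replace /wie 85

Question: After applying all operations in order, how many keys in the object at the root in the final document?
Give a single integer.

Answer: 3

Derivation:
After op 1 (add /an 5): {"an":5,"kc":{"ca":85,"cmj":70},"pf":{"iy":70,"lc":92}}
After op 2 (add /pf/sa 95): {"an":5,"kc":{"ca":85,"cmj":70},"pf":{"iy":70,"lc":92,"sa":95}}
After op 3 (add /kc/e 93): {"an":5,"kc":{"ca":85,"cmj":70,"e":93},"pf":{"iy":70,"lc":92,"sa":95}}
After op 4 (replace /pf/lc 40): {"an":5,"kc":{"ca":85,"cmj":70,"e":93},"pf":{"iy":70,"lc":40,"sa":95}}
After op 5 (replace /pf/sa 98): {"an":5,"kc":{"ca":85,"cmj":70,"e":93},"pf":{"iy":70,"lc":40,"sa":98}}
After op 6 (remove /kc/cmj): {"an":5,"kc":{"ca":85,"e":93},"pf":{"iy":70,"lc":40,"sa":98}}
After op 7 (add /kc/hvc 34): {"an":5,"kc":{"ca":85,"e":93,"hvc":34},"pf":{"iy":70,"lc":40,"sa":98}}
After op 8 (replace /pf/iy 60): {"an":5,"kc":{"ca":85,"e":93,"hvc":34},"pf":{"iy":60,"lc":40,"sa":98}}
After op 9 (add /pf 43): {"an":5,"kc":{"ca":85,"e":93,"hvc":34},"pf":43}
After op 10 (add /wie 33): {"an":5,"kc":{"ca":85,"e":93,"hvc":34},"pf":43,"wie":33}
After op 11 (replace /kc/hvc 76): {"an":5,"kc":{"ca":85,"e":93,"hvc":76},"pf":43,"wie":33}
After op 12 (remove /kc): {"an":5,"pf":43,"wie":33}
After op 13 (replace /wie 85): {"an":5,"pf":43,"wie":85}
Size at the root: 3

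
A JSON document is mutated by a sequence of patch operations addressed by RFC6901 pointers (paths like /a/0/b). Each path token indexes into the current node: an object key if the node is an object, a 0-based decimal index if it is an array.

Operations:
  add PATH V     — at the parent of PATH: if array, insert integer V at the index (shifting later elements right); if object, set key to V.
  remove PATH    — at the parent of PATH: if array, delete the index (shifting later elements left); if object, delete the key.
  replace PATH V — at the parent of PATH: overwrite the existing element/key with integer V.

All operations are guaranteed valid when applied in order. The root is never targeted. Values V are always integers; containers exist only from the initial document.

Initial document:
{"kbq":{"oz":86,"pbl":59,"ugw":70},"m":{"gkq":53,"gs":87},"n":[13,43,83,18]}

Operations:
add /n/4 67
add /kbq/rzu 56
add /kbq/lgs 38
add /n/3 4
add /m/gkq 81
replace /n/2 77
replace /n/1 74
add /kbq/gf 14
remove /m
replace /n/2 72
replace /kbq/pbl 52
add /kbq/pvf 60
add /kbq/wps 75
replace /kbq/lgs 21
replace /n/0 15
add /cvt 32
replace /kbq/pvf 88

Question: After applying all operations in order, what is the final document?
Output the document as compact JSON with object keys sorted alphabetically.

Answer: {"cvt":32,"kbq":{"gf":14,"lgs":21,"oz":86,"pbl":52,"pvf":88,"rzu":56,"ugw":70,"wps":75},"n":[15,74,72,4,18,67]}

Derivation:
After op 1 (add /n/4 67): {"kbq":{"oz":86,"pbl":59,"ugw":70},"m":{"gkq":53,"gs":87},"n":[13,43,83,18,67]}
After op 2 (add /kbq/rzu 56): {"kbq":{"oz":86,"pbl":59,"rzu":56,"ugw":70},"m":{"gkq":53,"gs":87},"n":[13,43,83,18,67]}
After op 3 (add /kbq/lgs 38): {"kbq":{"lgs":38,"oz":86,"pbl":59,"rzu":56,"ugw":70},"m":{"gkq":53,"gs":87},"n":[13,43,83,18,67]}
After op 4 (add /n/3 4): {"kbq":{"lgs":38,"oz":86,"pbl":59,"rzu":56,"ugw":70},"m":{"gkq":53,"gs":87},"n":[13,43,83,4,18,67]}
After op 5 (add /m/gkq 81): {"kbq":{"lgs":38,"oz":86,"pbl":59,"rzu":56,"ugw":70},"m":{"gkq":81,"gs":87},"n":[13,43,83,4,18,67]}
After op 6 (replace /n/2 77): {"kbq":{"lgs":38,"oz":86,"pbl":59,"rzu":56,"ugw":70},"m":{"gkq":81,"gs":87},"n":[13,43,77,4,18,67]}
After op 7 (replace /n/1 74): {"kbq":{"lgs":38,"oz":86,"pbl":59,"rzu":56,"ugw":70},"m":{"gkq":81,"gs":87},"n":[13,74,77,4,18,67]}
After op 8 (add /kbq/gf 14): {"kbq":{"gf":14,"lgs":38,"oz":86,"pbl":59,"rzu":56,"ugw":70},"m":{"gkq":81,"gs":87},"n":[13,74,77,4,18,67]}
After op 9 (remove /m): {"kbq":{"gf":14,"lgs":38,"oz":86,"pbl":59,"rzu":56,"ugw":70},"n":[13,74,77,4,18,67]}
After op 10 (replace /n/2 72): {"kbq":{"gf":14,"lgs":38,"oz":86,"pbl":59,"rzu":56,"ugw":70},"n":[13,74,72,4,18,67]}
After op 11 (replace /kbq/pbl 52): {"kbq":{"gf":14,"lgs":38,"oz":86,"pbl":52,"rzu":56,"ugw":70},"n":[13,74,72,4,18,67]}
After op 12 (add /kbq/pvf 60): {"kbq":{"gf":14,"lgs":38,"oz":86,"pbl":52,"pvf":60,"rzu":56,"ugw":70},"n":[13,74,72,4,18,67]}
After op 13 (add /kbq/wps 75): {"kbq":{"gf":14,"lgs":38,"oz":86,"pbl":52,"pvf":60,"rzu":56,"ugw":70,"wps":75},"n":[13,74,72,4,18,67]}
After op 14 (replace /kbq/lgs 21): {"kbq":{"gf":14,"lgs":21,"oz":86,"pbl":52,"pvf":60,"rzu":56,"ugw":70,"wps":75},"n":[13,74,72,4,18,67]}
After op 15 (replace /n/0 15): {"kbq":{"gf":14,"lgs":21,"oz":86,"pbl":52,"pvf":60,"rzu":56,"ugw":70,"wps":75},"n":[15,74,72,4,18,67]}
After op 16 (add /cvt 32): {"cvt":32,"kbq":{"gf":14,"lgs":21,"oz":86,"pbl":52,"pvf":60,"rzu":56,"ugw":70,"wps":75},"n":[15,74,72,4,18,67]}
After op 17 (replace /kbq/pvf 88): {"cvt":32,"kbq":{"gf":14,"lgs":21,"oz":86,"pbl":52,"pvf":88,"rzu":56,"ugw":70,"wps":75},"n":[15,74,72,4,18,67]}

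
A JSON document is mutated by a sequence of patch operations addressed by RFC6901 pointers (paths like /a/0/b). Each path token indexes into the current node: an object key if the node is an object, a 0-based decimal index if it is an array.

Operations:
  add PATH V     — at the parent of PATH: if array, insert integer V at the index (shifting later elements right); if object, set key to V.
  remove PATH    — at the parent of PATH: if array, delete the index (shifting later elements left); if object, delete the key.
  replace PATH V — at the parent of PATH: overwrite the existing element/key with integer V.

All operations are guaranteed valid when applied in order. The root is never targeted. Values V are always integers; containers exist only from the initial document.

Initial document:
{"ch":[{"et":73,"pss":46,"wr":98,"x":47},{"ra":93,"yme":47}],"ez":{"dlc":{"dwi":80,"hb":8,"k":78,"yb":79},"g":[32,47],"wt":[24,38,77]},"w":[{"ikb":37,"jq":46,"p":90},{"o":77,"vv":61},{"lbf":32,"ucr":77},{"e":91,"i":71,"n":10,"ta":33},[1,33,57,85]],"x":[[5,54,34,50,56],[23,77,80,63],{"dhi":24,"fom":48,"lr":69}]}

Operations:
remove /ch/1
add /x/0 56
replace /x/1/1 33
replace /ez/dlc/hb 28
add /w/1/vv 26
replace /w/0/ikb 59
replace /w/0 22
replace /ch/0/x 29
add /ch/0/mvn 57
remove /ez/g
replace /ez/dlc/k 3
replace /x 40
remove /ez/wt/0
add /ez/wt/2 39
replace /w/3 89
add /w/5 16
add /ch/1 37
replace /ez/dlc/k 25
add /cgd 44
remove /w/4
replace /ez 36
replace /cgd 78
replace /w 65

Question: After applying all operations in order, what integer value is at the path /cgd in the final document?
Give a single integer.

After op 1 (remove /ch/1): {"ch":[{"et":73,"pss":46,"wr":98,"x":47}],"ez":{"dlc":{"dwi":80,"hb":8,"k":78,"yb":79},"g":[32,47],"wt":[24,38,77]},"w":[{"ikb":37,"jq":46,"p":90},{"o":77,"vv":61},{"lbf":32,"ucr":77},{"e":91,"i":71,"n":10,"ta":33},[1,33,57,85]],"x":[[5,54,34,50,56],[23,77,80,63],{"dhi":24,"fom":48,"lr":69}]}
After op 2 (add /x/0 56): {"ch":[{"et":73,"pss":46,"wr":98,"x":47}],"ez":{"dlc":{"dwi":80,"hb":8,"k":78,"yb":79},"g":[32,47],"wt":[24,38,77]},"w":[{"ikb":37,"jq":46,"p":90},{"o":77,"vv":61},{"lbf":32,"ucr":77},{"e":91,"i":71,"n":10,"ta":33},[1,33,57,85]],"x":[56,[5,54,34,50,56],[23,77,80,63],{"dhi":24,"fom":48,"lr":69}]}
After op 3 (replace /x/1/1 33): {"ch":[{"et":73,"pss":46,"wr":98,"x":47}],"ez":{"dlc":{"dwi":80,"hb":8,"k":78,"yb":79},"g":[32,47],"wt":[24,38,77]},"w":[{"ikb":37,"jq":46,"p":90},{"o":77,"vv":61},{"lbf":32,"ucr":77},{"e":91,"i":71,"n":10,"ta":33},[1,33,57,85]],"x":[56,[5,33,34,50,56],[23,77,80,63],{"dhi":24,"fom":48,"lr":69}]}
After op 4 (replace /ez/dlc/hb 28): {"ch":[{"et":73,"pss":46,"wr":98,"x":47}],"ez":{"dlc":{"dwi":80,"hb":28,"k":78,"yb":79},"g":[32,47],"wt":[24,38,77]},"w":[{"ikb":37,"jq":46,"p":90},{"o":77,"vv":61},{"lbf":32,"ucr":77},{"e":91,"i":71,"n":10,"ta":33},[1,33,57,85]],"x":[56,[5,33,34,50,56],[23,77,80,63],{"dhi":24,"fom":48,"lr":69}]}
After op 5 (add /w/1/vv 26): {"ch":[{"et":73,"pss":46,"wr":98,"x":47}],"ez":{"dlc":{"dwi":80,"hb":28,"k":78,"yb":79},"g":[32,47],"wt":[24,38,77]},"w":[{"ikb":37,"jq":46,"p":90},{"o":77,"vv":26},{"lbf":32,"ucr":77},{"e":91,"i":71,"n":10,"ta":33},[1,33,57,85]],"x":[56,[5,33,34,50,56],[23,77,80,63],{"dhi":24,"fom":48,"lr":69}]}
After op 6 (replace /w/0/ikb 59): {"ch":[{"et":73,"pss":46,"wr":98,"x":47}],"ez":{"dlc":{"dwi":80,"hb":28,"k":78,"yb":79},"g":[32,47],"wt":[24,38,77]},"w":[{"ikb":59,"jq":46,"p":90},{"o":77,"vv":26},{"lbf":32,"ucr":77},{"e":91,"i":71,"n":10,"ta":33},[1,33,57,85]],"x":[56,[5,33,34,50,56],[23,77,80,63],{"dhi":24,"fom":48,"lr":69}]}
After op 7 (replace /w/0 22): {"ch":[{"et":73,"pss":46,"wr":98,"x":47}],"ez":{"dlc":{"dwi":80,"hb":28,"k":78,"yb":79},"g":[32,47],"wt":[24,38,77]},"w":[22,{"o":77,"vv":26},{"lbf":32,"ucr":77},{"e":91,"i":71,"n":10,"ta":33},[1,33,57,85]],"x":[56,[5,33,34,50,56],[23,77,80,63],{"dhi":24,"fom":48,"lr":69}]}
After op 8 (replace /ch/0/x 29): {"ch":[{"et":73,"pss":46,"wr":98,"x":29}],"ez":{"dlc":{"dwi":80,"hb":28,"k":78,"yb":79},"g":[32,47],"wt":[24,38,77]},"w":[22,{"o":77,"vv":26},{"lbf":32,"ucr":77},{"e":91,"i":71,"n":10,"ta":33},[1,33,57,85]],"x":[56,[5,33,34,50,56],[23,77,80,63],{"dhi":24,"fom":48,"lr":69}]}
After op 9 (add /ch/0/mvn 57): {"ch":[{"et":73,"mvn":57,"pss":46,"wr":98,"x":29}],"ez":{"dlc":{"dwi":80,"hb":28,"k":78,"yb":79},"g":[32,47],"wt":[24,38,77]},"w":[22,{"o":77,"vv":26},{"lbf":32,"ucr":77},{"e":91,"i":71,"n":10,"ta":33},[1,33,57,85]],"x":[56,[5,33,34,50,56],[23,77,80,63],{"dhi":24,"fom":48,"lr":69}]}
After op 10 (remove /ez/g): {"ch":[{"et":73,"mvn":57,"pss":46,"wr":98,"x":29}],"ez":{"dlc":{"dwi":80,"hb":28,"k":78,"yb":79},"wt":[24,38,77]},"w":[22,{"o":77,"vv":26},{"lbf":32,"ucr":77},{"e":91,"i":71,"n":10,"ta":33},[1,33,57,85]],"x":[56,[5,33,34,50,56],[23,77,80,63],{"dhi":24,"fom":48,"lr":69}]}
After op 11 (replace /ez/dlc/k 3): {"ch":[{"et":73,"mvn":57,"pss":46,"wr":98,"x":29}],"ez":{"dlc":{"dwi":80,"hb":28,"k":3,"yb":79},"wt":[24,38,77]},"w":[22,{"o":77,"vv":26},{"lbf":32,"ucr":77},{"e":91,"i":71,"n":10,"ta":33},[1,33,57,85]],"x":[56,[5,33,34,50,56],[23,77,80,63],{"dhi":24,"fom":48,"lr":69}]}
After op 12 (replace /x 40): {"ch":[{"et":73,"mvn":57,"pss":46,"wr":98,"x":29}],"ez":{"dlc":{"dwi":80,"hb":28,"k":3,"yb":79},"wt":[24,38,77]},"w":[22,{"o":77,"vv":26},{"lbf":32,"ucr":77},{"e":91,"i":71,"n":10,"ta":33},[1,33,57,85]],"x":40}
After op 13 (remove /ez/wt/0): {"ch":[{"et":73,"mvn":57,"pss":46,"wr":98,"x":29}],"ez":{"dlc":{"dwi":80,"hb":28,"k":3,"yb":79},"wt":[38,77]},"w":[22,{"o":77,"vv":26},{"lbf":32,"ucr":77},{"e":91,"i":71,"n":10,"ta":33},[1,33,57,85]],"x":40}
After op 14 (add /ez/wt/2 39): {"ch":[{"et":73,"mvn":57,"pss":46,"wr":98,"x":29}],"ez":{"dlc":{"dwi":80,"hb":28,"k":3,"yb":79},"wt":[38,77,39]},"w":[22,{"o":77,"vv":26},{"lbf":32,"ucr":77},{"e":91,"i":71,"n":10,"ta":33},[1,33,57,85]],"x":40}
After op 15 (replace /w/3 89): {"ch":[{"et":73,"mvn":57,"pss":46,"wr":98,"x":29}],"ez":{"dlc":{"dwi":80,"hb":28,"k":3,"yb":79},"wt":[38,77,39]},"w":[22,{"o":77,"vv":26},{"lbf":32,"ucr":77},89,[1,33,57,85]],"x":40}
After op 16 (add /w/5 16): {"ch":[{"et":73,"mvn":57,"pss":46,"wr":98,"x":29}],"ez":{"dlc":{"dwi":80,"hb":28,"k":3,"yb":79},"wt":[38,77,39]},"w":[22,{"o":77,"vv":26},{"lbf":32,"ucr":77},89,[1,33,57,85],16],"x":40}
After op 17 (add /ch/1 37): {"ch":[{"et":73,"mvn":57,"pss":46,"wr":98,"x":29},37],"ez":{"dlc":{"dwi":80,"hb":28,"k":3,"yb":79},"wt":[38,77,39]},"w":[22,{"o":77,"vv":26},{"lbf":32,"ucr":77},89,[1,33,57,85],16],"x":40}
After op 18 (replace /ez/dlc/k 25): {"ch":[{"et":73,"mvn":57,"pss":46,"wr":98,"x":29},37],"ez":{"dlc":{"dwi":80,"hb":28,"k":25,"yb":79},"wt":[38,77,39]},"w":[22,{"o":77,"vv":26},{"lbf":32,"ucr":77},89,[1,33,57,85],16],"x":40}
After op 19 (add /cgd 44): {"cgd":44,"ch":[{"et":73,"mvn":57,"pss":46,"wr":98,"x":29},37],"ez":{"dlc":{"dwi":80,"hb":28,"k":25,"yb":79},"wt":[38,77,39]},"w":[22,{"o":77,"vv":26},{"lbf":32,"ucr":77},89,[1,33,57,85],16],"x":40}
After op 20 (remove /w/4): {"cgd":44,"ch":[{"et":73,"mvn":57,"pss":46,"wr":98,"x":29},37],"ez":{"dlc":{"dwi":80,"hb":28,"k":25,"yb":79},"wt":[38,77,39]},"w":[22,{"o":77,"vv":26},{"lbf":32,"ucr":77},89,16],"x":40}
After op 21 (replace /ez 36): {"cgd":44,"ch":[{"et":73,"mvn":57,"pss":46,"wr":98,"x":29},37],"ez":36,"w":[22,{"o":77,"vv":26},{"lbf":32,"ucr":77},89,16],"x":40}
After op 22 (replace /cgd 78): {"cgd":78,"ch":[{"et":73,"mvn":57,"pss":46,"wr":98,"x":29},37],"ez":36,"w":[22,{"o":77,"vv":26},{"lbf":32,"ucr":77},89,16],"x":40}
After op 23 (replace /w 65): {"cgd":78,"ch":[{"et":73,"mvn":57,"pss":46,"wr":98,"x":29},37],"ez":36,"w":65,"x":40}
Value at /cgd: 78

Answer: 78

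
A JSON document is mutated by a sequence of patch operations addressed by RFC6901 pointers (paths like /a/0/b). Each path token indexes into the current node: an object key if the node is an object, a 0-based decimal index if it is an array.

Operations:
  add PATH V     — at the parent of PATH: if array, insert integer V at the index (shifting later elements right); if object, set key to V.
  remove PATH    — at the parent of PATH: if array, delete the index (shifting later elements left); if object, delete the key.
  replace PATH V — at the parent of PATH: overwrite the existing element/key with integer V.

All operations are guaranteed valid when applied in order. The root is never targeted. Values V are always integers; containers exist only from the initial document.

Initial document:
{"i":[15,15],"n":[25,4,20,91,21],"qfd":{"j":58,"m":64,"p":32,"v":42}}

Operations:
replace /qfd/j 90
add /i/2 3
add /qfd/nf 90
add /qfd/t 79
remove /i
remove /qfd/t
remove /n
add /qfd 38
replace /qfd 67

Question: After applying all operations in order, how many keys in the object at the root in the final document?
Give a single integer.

After op 1 (replace /qfd/j 90): {"i":[15,15],"n":[25,4,20,91,21],"qfd":{"j":90,"m":64,"p":32,"v":42}}
After op 2 (add /i/2 3): {"i":[15,15,3],"n":[25,4,20,91,21],"qfd":{"j":90,"m":64,"p":32,"v":42}}
After op 3 (add /qfd/nf 90): {"i":[15,15,3],"n":[25,4,20,91,21],"qfd":{"j":90,"m":64,"nf":90,"p":32,"v":42}}
After op 4 (add /qfd/t 79): {"i":[15,15,3],"n":[25,4,20,91,21],"qfd":{"j":90,"m":64,"nf":90,"p":32,"t":79,"v":42}}
After op 5 (remove /i): {"n":[25,4,20,91,21],"qfd":{"j":90,"m":64,"nf":90,"p":32,"t":79,"v":42}}
After op 6 (remove /qfd/t): {"n":[25,4,20,91,21],"qfd":{"j":90,"m":64,"nf":90,"p":32,"v":42}}
After op 7 (remove /n): {"qfd":{"j":90,"m":64,"nf":90,"p":32,"v":42}}
After op 8 (add /qfd 38): {"qfd":38}
After op 9 (replace /qfd 67): {"qfd":67}
Size at the root: 1

Answer: 1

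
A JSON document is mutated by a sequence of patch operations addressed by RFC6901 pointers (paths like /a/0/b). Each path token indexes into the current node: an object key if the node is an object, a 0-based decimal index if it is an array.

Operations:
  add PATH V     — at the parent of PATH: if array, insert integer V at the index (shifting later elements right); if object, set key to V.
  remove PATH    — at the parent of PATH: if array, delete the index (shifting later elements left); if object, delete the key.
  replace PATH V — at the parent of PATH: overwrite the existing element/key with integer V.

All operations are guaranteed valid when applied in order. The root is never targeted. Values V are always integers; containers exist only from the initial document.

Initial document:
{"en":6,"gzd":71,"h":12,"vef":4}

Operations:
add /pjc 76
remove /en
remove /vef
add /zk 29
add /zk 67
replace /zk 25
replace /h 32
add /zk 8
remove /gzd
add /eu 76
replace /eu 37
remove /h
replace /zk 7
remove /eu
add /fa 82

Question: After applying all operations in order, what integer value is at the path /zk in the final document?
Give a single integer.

Answer: 7

Derivation:
After op 1 (add /pjc 76): {"en":6,"gzd":71,"h":12,"pjc":76,"vef":4}
After op 2 (remove /en): {"gzd":71,"h":12,"pjc":76,"vef":4}
After op 3 (remove /vef): {"gzd":71,"h":12,"pjc":76}
After op 4 (add /zk 29): {"gzd":71,"h":12,"pjc":76,"zk":29}
After op 5 (add /zk 67): {"gzd":71,"h":12,"pjc":76,"zk":67}
After op 6 (replace /zk 25): {"gzd":71,"h":12,"pjc":76,"zk":25}
After op 7 (replace /h 32): {"gzd":71,"h":32,"pjc":76,"zk":25}
After op 8 (add /zk 8): {"gzd":71,"h":32,"pjc":76,"zk":8}
After op 9 (remove /gzd): {"h":32,"pjc":76,"zk":8}
After op 10 (add /eu 76): {"eu":76,"h":32,"pjc":76,"zk":8}
After op 11 (replace /eu 37): {"eu":37,"h":32,"pjc":76,"zk":8}
After op 12 (remove /h): {"eu":37,"pjc":76,"zk":8}
After op 13 (replace /zk 7): {"eu":37,"pjc":76,"zk":7}
After op 14 (remove /eu): {"pjc":76,"zk":7}
After op 15 (add /fa 82): {"fa":82,"pjc":76,"zk":7}
Value at /zk: 7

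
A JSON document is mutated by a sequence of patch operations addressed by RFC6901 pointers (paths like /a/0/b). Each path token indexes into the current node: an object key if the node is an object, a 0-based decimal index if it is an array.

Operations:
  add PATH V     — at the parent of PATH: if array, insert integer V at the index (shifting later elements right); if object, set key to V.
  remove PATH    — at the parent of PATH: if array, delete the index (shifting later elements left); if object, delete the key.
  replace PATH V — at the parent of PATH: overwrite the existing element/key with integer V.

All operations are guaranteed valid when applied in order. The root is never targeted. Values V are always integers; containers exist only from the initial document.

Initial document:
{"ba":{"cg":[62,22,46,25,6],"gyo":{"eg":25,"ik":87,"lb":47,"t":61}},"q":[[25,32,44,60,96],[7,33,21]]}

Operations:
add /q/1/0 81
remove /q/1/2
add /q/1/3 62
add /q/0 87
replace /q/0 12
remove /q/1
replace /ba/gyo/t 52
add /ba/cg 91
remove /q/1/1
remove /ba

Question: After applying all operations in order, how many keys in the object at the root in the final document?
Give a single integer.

Answer: 1

Derivation:
After op 1 (add /q/1/0 81): {"ba":{"cg":[62,22,46,25,6],"gyo":{"eg":25,"ik":87,"lb":47,"t":61}},"q":[[25,32,44,60,96],[81,7,33,21]]}
After op 2 (remove /q/1/2): {"ba":{"cg":[62,22,46,25,6],"gyo":{"eg":25,"ik":87,"lb":47,"t":61}},"q":[[25,32,44,60,96],[81,7,21]]}
After op 3 (add /q/1/3 62): {"ba":{"cg":[62,22,46,25,6],"gyo":{"eg":25,"ik":87,"lb":47,"t":61}},"q":[[25,32,44,60,96],[81,7,21,62]]}
After op 4 (add /q/0 87): {"ba":{"cg":[62,22,46,25,6],"gyo":{"eg":25,"ik":87,"lb":47,"t":61}},"q":[87,[25,32,44,60,96],[81,7,21,62]]}
After op 5 (replace /q/0 12): {"ba":{"cg":[62,22,46,25,6],"gyo":{"eg":25,"ik":87,"lb":47,"t":61}},"q":[12,[25,32,44,60,96],[81,7,21,62]]}
After op 6 (remove /q/1): {"ba":{"cg":[62,22,46,25,6],"gyo":{"eg":25,"ik":87,"lb":47,"t":61}},"q":[12,[81,7,21,62]]}
After op 7 (replace /ba/gyo/t 52): {"ba":{"cg":[62,22,46,25,6],"gyo":{"eg":25,"ik":87,"lb":47,"t":52}},"q":[12,[81,7,21,62]]}
After op 8 (add /ba/cg 91): {"ba":{"cg":91,"gyo":{"eg":25,"ik":87,"lb":47,"t":52}},"q":[12,[81,7,21,62]]}
After op 9 (remove /q/1/1): {"ba":{"cg":91,"gyo":{"eg":25,"ik":87,"lb":47,"t":52}},"q":[12,[81,21,62]]}
After op 10 (remove /ba): {"q":[12,[81,21,62]]}
Size at the root: 1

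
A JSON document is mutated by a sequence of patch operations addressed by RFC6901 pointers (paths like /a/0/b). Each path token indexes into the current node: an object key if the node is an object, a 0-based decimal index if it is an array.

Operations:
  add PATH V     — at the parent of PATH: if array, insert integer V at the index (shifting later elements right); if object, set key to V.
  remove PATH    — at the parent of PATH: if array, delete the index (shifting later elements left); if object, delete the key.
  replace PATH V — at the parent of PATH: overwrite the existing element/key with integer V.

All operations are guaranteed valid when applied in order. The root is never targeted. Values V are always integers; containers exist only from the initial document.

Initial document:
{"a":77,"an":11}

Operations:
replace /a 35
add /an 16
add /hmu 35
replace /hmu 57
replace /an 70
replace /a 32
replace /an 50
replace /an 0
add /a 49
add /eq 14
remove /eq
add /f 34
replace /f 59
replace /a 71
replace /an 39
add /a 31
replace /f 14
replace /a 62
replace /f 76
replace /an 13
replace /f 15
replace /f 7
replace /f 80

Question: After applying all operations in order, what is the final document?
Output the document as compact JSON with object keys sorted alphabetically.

After op 1 (replace /a 35): {"a":35,"an":11}
After op 2 (add /an 16): {"a":35,"an":16}
After op 3 (add /hmu 35): {"a":35,"an":16,"hmu":35}
After op 4 (replace /hmu 57): {"a":35,"an":16,"hmu":57}
After op 5 (replace /an 70): {"a":35,"an":70,"hmu":57}
After op 6 (replace /a 32): {"a":32,"an":70,"hmu":57}
After op 7 (replace /an 50): {"a":32,"an":50,"hmu":57}
After op 8 (replace /an 0): {"a":32,"an":0,"hmu":57}
After op 9 (add /a 49): {"a":49,"an":0,"hmu":57}
After op 10 (add /eq 14): {"a":49,"an":0,"eq":14,"hmu":57}
After op 11 (remove /eq): {"a":49,"an":0,"hmu":57}
After op 12 (add /f 34): {"a":49,"an":0,"f":34,"hmu":57}
After op 13 (replace /f 59): {"a":49,"an":0,"f":59,"hmu":57}
After op 14 (replace /a 71): {"a":71,"an":0,"f":59,"hmu":57}
After op 15 (replace /an 39): {"a":71,"an":39,"f":59,"hmu":57}
After op 16 (add /a 31): {"a":31,"an":39,"f":59,"hmu":57}
After op 17 (replace /f 14): {"a":31,"an":39,"f":14,"hmu":57}
After op 18 (replace /a 62): {"a":62,"an":39,"f":14,"hmu":57}
After op 19 (replace /f 76): {"a":62,"an":39,"f":76,"hmu":57}
After op 20 (replace /an 13): {"a":62,"an":13,"f":76,"hmu":57}
After op 21 (replace /f 15): {"a":62,"an":13,"f":15,"hmu":57}
After op 22 (replace /f 7): {"a":62,"an":13,"f":7,"hmu":57}
After op 23 (replace /f 80): {"a":62,"an":13,"f":80,"hmu":57}

Answer: {"a":62,"an":13,"f":80,"hmu":57}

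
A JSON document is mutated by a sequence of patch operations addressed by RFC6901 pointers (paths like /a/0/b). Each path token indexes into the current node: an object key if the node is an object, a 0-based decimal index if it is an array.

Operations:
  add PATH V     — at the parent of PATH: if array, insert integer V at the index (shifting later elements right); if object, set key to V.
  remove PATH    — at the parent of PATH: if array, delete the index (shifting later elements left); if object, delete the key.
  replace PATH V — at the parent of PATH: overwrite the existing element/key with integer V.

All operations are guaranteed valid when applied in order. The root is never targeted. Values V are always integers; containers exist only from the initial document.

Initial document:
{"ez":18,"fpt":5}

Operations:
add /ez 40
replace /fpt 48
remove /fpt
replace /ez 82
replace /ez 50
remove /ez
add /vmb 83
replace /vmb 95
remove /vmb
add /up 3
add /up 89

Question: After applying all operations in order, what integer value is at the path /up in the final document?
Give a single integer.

Answer: 89

Derivation:
After op 1 (add /ez 40): {"ez":40,"fpt":5}
After op 2 (replace /fpt 48): {"ez":40,"fpt":48}
After op 3 (remove /fpt): {"ez":40}
After op 4 (replace /ez 82): {"ez":82}
After op 5 (replace /ez 50): {"ez":50}
After op 6 (remove /ez): {}
After op 7 (add /vmb 83): {"vmb":83}
After op 8 (replace /vmb 95): {"vmb":95}
After op 9 (remove /vmb): {}
After op 10 (add /up 3): {"up":3}
After op 11 (add /up 89): {"up":89}
Value at /up: 89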